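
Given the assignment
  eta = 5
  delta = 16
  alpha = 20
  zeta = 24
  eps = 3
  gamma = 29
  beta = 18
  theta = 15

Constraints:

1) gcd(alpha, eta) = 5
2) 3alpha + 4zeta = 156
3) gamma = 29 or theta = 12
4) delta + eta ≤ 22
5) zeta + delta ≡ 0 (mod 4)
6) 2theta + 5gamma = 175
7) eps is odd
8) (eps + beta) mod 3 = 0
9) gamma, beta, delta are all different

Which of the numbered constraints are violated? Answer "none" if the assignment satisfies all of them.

The assignment satisfies every constraint.

1) gcd(20, 5) = 5 — OK.
2) 3alpha + 4zeta = 3(20) + 4(24) = 156 — OK.
3) gamma = 29 = 29 (first disjunct) — OK.
4) delta + eta = 16 + 5 = 21; 21 ≤ 22 — OK.
5) zeta + delta = 40; 40 mod 4 = 0 — OK.
6) 2theta + 5gamma = 2(15) + 5(29) = 175 — OK.
7) eps = 3 is odd — OK.
8) eps + beta = 21; 21 mod 3 = 0 — OK.
9) values 29, 18, 16 are pairwise distinct — OK.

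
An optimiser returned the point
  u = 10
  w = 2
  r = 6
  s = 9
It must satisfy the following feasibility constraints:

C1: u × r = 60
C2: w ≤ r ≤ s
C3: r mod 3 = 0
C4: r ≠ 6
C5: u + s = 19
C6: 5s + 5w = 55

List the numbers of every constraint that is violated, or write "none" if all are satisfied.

C1: u × r = 10 × 6 = 60  yes
C2: values 2 ≤ 6 ≤ 9  yes
C3: 6 mod 3 = 0  yes
C4: r = 6, but 6 is required to differ  no
C5: u + s = 10 + 9 = 19  yes
C6: 5s + 5w = 5(9) + 5(2) = 55  yes

The assignment fails constraint 4.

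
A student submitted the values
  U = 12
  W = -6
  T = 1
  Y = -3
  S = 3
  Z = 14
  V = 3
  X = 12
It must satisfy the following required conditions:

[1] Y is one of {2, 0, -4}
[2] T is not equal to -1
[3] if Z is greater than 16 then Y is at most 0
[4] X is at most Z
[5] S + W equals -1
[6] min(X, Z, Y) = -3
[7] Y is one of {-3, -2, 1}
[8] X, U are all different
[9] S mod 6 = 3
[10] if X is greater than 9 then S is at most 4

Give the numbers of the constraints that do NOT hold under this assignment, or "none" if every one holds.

Constraints 1, 5, and 8 are violated.

[1] Y = -3 is not in {2, 0, -4} — violated.
[2] T = 1, and 1 ≠ -1 — OK.
[3] Z = 14, not > 16; antecedent false, conditional vacuously true — OK.
[4] X = 12, Z = 14; 12 ≤ 14 — OK.
[5] S + W = 3 + (-6) = -3, not -1 — violated.
[6] min(12, 14, -3) = -3 — OK.
[7] Y = -3 is in {-3, -2, 1} — OK.
[8] X = U = 12, not all different — violated.
[9] 3 mod 6 = 3 — OK.
[10] X = 12 > 9, so we need S ≤ 4; S = 3 ≤ 4 — OK.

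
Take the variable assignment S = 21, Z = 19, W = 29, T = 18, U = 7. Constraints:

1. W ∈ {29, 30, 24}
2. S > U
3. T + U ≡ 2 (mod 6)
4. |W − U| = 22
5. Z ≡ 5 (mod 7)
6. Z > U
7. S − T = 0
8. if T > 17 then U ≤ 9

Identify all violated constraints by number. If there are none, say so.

No — constraints 3, 7 are not satisfied.

1. W = 29 is in {29, 30, 24}  ✔
2. S = 21, U = 7; 21 > 7  ✔
3. T + U = 25; 25 mod 6 = 1, not 2  ✘
4. |29 − 7| = 22  ✔
5. 19 mod 7 = 5  ✔
6. Z = 19, U = 7; 19 > 7  ✔
7. S − T = 21 − 18 = 3, not 0  ✘
8. T = 18 > 17, so we need U ≤ 9; U = 7 ≤ 9  ✔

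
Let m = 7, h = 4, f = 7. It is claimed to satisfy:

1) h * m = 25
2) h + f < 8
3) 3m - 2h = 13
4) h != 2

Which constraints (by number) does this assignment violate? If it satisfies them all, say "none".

1) h * m = 4 * 7 = 28, not 25  false
2) h + f = 4 + 7 = 11; 11 ≥ 8, bound 8 not met  false
3) 3m - 2h = 3(7) - 2(4) = 13  true
4) h = 4, and 4 ≠ 2  true

Constraints 1 and 2 do not hold.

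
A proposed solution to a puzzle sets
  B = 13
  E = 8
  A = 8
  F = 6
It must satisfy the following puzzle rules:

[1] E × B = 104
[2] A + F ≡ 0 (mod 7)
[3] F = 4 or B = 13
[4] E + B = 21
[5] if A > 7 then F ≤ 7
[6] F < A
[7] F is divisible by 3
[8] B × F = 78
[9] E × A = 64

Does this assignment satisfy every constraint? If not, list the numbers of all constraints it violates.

No violations.

[1] E × B = 8 × 13 = 104 — OK.
[2] A + F = 14; 14 mod 7 = 0 — OK.
[3] F = 6 ≠ 4, but B = 13 = 13 (second disjunct) — OK.
[4] E + B = 8 + 13 = 21 — OK.
[5] A = 8 > 7, so we need F ≤ 7; F = 6 ≤ 7 — OK.
[6] F = 6, A = 8; 6 < 8 — OK.
[7] 6 / 3 = 2, so 3 divides 6 — OK.
[8] B × F = 13 × 6 = 78 — OK.
[9] E × A = 8 × 8 = 64 — OK.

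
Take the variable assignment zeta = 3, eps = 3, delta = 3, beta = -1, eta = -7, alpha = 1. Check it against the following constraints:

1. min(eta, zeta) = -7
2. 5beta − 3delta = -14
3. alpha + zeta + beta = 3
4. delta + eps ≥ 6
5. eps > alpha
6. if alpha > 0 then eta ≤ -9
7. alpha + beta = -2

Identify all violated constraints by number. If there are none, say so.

No — constraints 6, 7 are not satisfied.

1. min(-7, 3) = -7 — OK.
2. 5beta − 3delta = 5(-1) − 3(3) = -14 — OK.
3. alpha + zeta + beta = 1 + 3 + (-1) = 3 — OK.
4. delta + eps = 3 + 3 = 6; 6 ≥ 6 — OK.
5. eps = 3, alpha = 1; 3 > 1 — OK.
6. alpha = 1 > 0, so we need eta ≤ -9; but eta = -7 > -9 — violated.
7. alpha + beta = 1 + (-1) = 0, not -2 — violated.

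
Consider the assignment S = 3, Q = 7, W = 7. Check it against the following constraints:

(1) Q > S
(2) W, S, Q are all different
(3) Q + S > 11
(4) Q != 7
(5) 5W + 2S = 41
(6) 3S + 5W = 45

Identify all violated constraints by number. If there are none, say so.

(1) Q = 7, S = 3; 7 > 3 — holds.
(2) W = Q = 7, not all different — does not hold.
(3) Q + S = 7 + 3 = 10; 10 ≤ 11, bound 11 not met — does not hold.
(4) Q = 7, but 7 is required to differ — does not hold.
(5) 5W + 2S = 5(7) + 2(3) = 41 — holds.
(6) 3S + 5W = 3(3) + 5(7) = 44, not 45 — does not hold.

Constraints 2, 3, 4, 6 are violated.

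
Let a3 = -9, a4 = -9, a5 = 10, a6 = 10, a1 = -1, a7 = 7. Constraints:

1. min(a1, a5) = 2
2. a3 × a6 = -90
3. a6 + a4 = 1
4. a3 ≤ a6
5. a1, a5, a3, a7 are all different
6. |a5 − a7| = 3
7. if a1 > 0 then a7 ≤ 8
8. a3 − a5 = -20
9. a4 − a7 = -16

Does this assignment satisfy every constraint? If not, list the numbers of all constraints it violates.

Constraints 1 and 8 are violated.

1. min(-1, 10) = -1, not 2 — does not hold.
2. a3 × a6 = -9 × 10 = -90 — holds.
3. a6 + a4 = 10 + (-9) = 1 — holds.
4. a3 = -9, a6 = 10; -9 ≤ 10 — holds.
5. values -1, 10, -9, 7 are pairwise distinct — holds.
6. |10 − 7| = 3 — holds.
7. a1 = -1, not > 0; antecedent false, conditional vacuously true — holds.
8. a3 − a5 = -9 − 10 = -19, not -20 — does not hold.
9. a4 − a7 = -9 − 7 = -16 — holds.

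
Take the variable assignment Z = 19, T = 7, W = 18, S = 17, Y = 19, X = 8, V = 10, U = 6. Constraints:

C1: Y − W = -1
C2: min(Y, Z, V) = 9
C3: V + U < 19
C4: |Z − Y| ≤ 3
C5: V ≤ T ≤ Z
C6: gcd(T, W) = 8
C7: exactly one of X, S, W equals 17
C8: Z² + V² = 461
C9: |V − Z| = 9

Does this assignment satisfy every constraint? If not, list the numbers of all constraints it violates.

Constraints 1, 2, 5, and 6 do not hold.

C1: Y − W = 19 − 18 = 1, not -1 — does not hold.
C2: min(19, 19, 10) = 10, not 9 — does not hold.
C3: V + U = 10 + 6 = 16; 16 < 19 — holds.
C4: |19 − 19| = 0; 0 ≤ 3 — holds.
C5: values 10, 7, 19; V = 10 is not ≤ T = 7 — does not hold.
C6: gcd(7, 18) = 1, not 8 — does not hold.
C7: X=8, S=17, W=18; 1 of them equals 17 — holds.
C8: Z² + V² = 19² + 10² = 361 + 100 = 461 — holds.
C9: |10 − 19| = 9 — holds.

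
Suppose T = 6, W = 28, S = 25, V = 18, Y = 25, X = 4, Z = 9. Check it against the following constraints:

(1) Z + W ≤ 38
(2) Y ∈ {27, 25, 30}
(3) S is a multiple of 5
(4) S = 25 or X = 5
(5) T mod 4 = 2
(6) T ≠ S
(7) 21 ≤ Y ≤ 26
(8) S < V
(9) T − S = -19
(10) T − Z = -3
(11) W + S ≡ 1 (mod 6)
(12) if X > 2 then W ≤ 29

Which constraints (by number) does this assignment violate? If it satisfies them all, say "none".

(1) Z + W = 9 + 28 = 37; 37 ≤ 38 — holds.
(2) Y = 25 is in {27, 25, 30} — holds.
(3) 25 / 5 = 5, so 5 divides 25 — holds.
(4) S = 25 = 25 (first disjunct) — holds.
(5) 6 mod 4 = 2 — holds.
(6) T = 6, S = 25; distinct — holds.
(7) Y = 25 lies in [21, 26] — holds.
(8) S = 25, V = 18; 25 ≥ 18 (want <) — fails.
(9) T − S = 6 − 25 = -19 — holds.
(10) T − Z = 6 − 9 = -3 — holds.
(11) W + S = 53; 53 mod 6 = 5, not 1 — fails.
(12) X = 4 > 2, so we need W ≤ 29; W = 28 ≤ 29 — holds.

Violated: 8, 11.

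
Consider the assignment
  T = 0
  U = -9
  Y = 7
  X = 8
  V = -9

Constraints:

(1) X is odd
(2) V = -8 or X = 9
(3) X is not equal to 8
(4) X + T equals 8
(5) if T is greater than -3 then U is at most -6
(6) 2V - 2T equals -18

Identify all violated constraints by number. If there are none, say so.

(1) X = 8 is even — fails.
(2) V = -9 ≠ -8 and X = 8 ≠ 9; both disjuncts false — fails.
(3) X = 8, but 8 is required to differ — fails.
(4) X + T = 8 + 0 = 8 — holds.
(5) T = 0 > -3, so we need U ≤ -6; U = -9 ≤ -6 — holds.
(6) 2V - 2T = 2(-9) - 2(0) = -18 — holds.

No — constraints 1, 2, and 3 are not satisfied.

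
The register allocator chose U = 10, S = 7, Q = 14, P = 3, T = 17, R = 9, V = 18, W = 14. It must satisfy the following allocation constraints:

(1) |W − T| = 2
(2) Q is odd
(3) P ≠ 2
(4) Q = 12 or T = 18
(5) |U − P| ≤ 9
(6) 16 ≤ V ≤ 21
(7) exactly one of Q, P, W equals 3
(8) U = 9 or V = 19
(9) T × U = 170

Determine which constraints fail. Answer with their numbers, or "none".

Constraints 1, 2, 4, and 8 are violated.

(1) |14 − 17| = 3, not 2 — violated.
(2) Q = 14 is even — violated.
(3) P = 3, and 3 ≠ 2 — OK.
(4) Q = 14 ≠ 12 and T = 17 ≠ 18; both disjuncts false — violated.
(5) |10 − 3| = 7; 7 ≤ 9 — OK.
(6) V = 18 lies in [16, 21] — OK.
(7) Q=14, P=3, W=14; 1 of them equals 3 — OK.
(8) U = 10 ≠ 9 and V = 18 ≠ 19; both disjuncts false — violated.
(9) T × U = 17 × 10 = 170 — OK.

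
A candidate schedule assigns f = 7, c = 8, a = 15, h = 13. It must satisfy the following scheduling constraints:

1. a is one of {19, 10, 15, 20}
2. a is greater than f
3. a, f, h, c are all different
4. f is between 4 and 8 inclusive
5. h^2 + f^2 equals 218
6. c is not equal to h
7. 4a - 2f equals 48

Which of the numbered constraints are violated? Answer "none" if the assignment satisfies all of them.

Constraint 7 is violated.

1. a = 15 is in {19, 10, 15, 20} — holds.
2. a = 15, f = 7; 15 > 7 — holds.
3. values 15, 7, 13, 8 are pairwise distinct — holds.
4. f = 7 lies in [4, 8] — holds.
5. h^2 + f^2 = 13^2 + 7^2 = 169 + 49 = 218 — holds.
6. c = 8, h = 13; distinct — holds.
7. 4a - 2f = 4(15) - 2(7) = 46, not 48 — does not hold.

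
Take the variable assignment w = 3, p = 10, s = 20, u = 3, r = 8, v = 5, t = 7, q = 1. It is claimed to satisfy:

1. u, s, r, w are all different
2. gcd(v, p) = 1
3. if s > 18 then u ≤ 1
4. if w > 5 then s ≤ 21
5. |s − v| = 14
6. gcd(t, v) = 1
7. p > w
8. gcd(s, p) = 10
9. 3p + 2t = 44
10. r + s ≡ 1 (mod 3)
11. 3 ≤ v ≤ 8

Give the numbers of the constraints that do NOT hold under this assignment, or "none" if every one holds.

1. u = w = 3, not all different  ✘
2. gcd(5, 10) = 5, not 1  ✘
3. s = 20 > 18, so we need u ≤ 1; but u = 3 > 1  ✘
4. w = 3, not > 5; antecedent false, conditional vacuously true  ✔
5. |20 − 5| = 15, not 14  ✘
6. gcd(7, 5) = 1  ✔
7. p = 10, w = 3; 10 > 3  ✔
8. gcd(20, 10) = 10  ✔
9. 3p + 2t = 3(10) + 2(7) = 44  ✔
10. r + s = 28; 28 mod 3 = 1  ✔
11. v = 5 lies in [3, 8]  ✔

The assignment fails constraints 1, 2, 3, and 5.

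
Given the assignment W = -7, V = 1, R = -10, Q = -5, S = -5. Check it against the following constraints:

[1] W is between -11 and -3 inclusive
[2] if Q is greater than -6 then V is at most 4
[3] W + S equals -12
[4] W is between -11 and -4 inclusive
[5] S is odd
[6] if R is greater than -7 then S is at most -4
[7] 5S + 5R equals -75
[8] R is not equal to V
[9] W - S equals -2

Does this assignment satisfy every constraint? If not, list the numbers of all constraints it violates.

Yes — all constraints hold.

[1] W = -7 lies in [-11, -3]  OK
[2] Q = -5 > -6, so we need V ≤ 4; V = 1 ≤ 4  OK
[3] W + S = -7 + (-5) = -12  OK
[4] W = -7 lies in [-11, -4]  OK
[5] S = -5 is odd  OK
[6] R = -10, not > -7; antecedent false, conditional vacuously true  OK
[7] 5S + 5R = 5(-5) + 5(-10) = -75  OK
[8] R = -10, V = 1; distinct  OK
[9] W - S = -7 - (-5) = -2  OK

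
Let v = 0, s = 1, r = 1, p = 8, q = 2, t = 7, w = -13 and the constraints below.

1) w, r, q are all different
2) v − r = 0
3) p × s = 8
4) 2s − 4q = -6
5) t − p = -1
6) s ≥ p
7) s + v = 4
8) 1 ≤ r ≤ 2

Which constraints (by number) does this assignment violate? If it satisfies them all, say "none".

Constraints 2, 6, and 7 are violated.

1) values -13, 1, 2 are pairwise distinct  true
2) v − r = 0 − 1 = -1, not 0  false
3) p × s = 8 × 1 = 8  true
4) 2s − 4q = 2(1) − 4(2) = -6  true
5) t − p = 7 − 8 = -1  true
6) s = 1, p = 8; 1 < 8 (want ≥)  false
7) s + v = 1 + 0 = 1, not 4  false
8) r = 1 lies in [1, 2]  true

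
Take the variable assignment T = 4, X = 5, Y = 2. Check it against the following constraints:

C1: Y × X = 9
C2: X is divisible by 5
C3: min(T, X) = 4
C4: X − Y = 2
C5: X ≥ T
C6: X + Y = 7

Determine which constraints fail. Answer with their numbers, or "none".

Violated: 1 and 4.

C1: Y × X = 2 × 5 = 10, not 9  FAIL
C2: 5 / 5 = 1, so 5 divides 5  OK
C3: min(4, 5) = 4  OK
C4: X − Y = 5 − 2 = 3, not 2  FAIL
C5: X = 5, T = 4; 5 ≥ 4  OK
C6: X + Y = 5 + 2 = 7  OK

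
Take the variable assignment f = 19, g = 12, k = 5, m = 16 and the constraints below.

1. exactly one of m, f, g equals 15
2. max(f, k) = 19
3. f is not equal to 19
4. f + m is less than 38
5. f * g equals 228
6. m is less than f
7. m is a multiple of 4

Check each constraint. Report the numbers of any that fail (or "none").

No — constraints 1 and 3 are not satisfied.

1. m=16, f=19, g=12; 0 of them equal 15, not exactly one — does not hold.
2. max(19, 5) = 19 — holds.
3. f = 19, but 19 is required to differ — does not hold.
4. f + m = 19 + 16 = 35; 35 < 38 — holds.
5. f * g = 19 * 12 = 228 — holds.
6. m = 16, f = 19; 16 < 19 — holds.
7. 16 / 4 = 4, so 4 divides 16 — holds.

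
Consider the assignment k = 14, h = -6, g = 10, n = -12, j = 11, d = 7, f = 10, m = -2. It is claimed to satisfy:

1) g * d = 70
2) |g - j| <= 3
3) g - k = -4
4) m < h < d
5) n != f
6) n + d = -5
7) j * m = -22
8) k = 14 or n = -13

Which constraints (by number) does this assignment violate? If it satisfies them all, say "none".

1) g * d = 10 * 7 = 70  ✓
2) |10 - 11| = 1; 1 ≤ 3  ✓
3) g - k = 10 - 14 = -4  ✓
4) values -2, -6, 7; m = -2 is not < h = -6  ✗
5) n = -12, f = 10; distinct  ✓
6) n + d = -12 + 7 = -5  ✓
7) j * m = 11 * (-2) = -22  ✓
8) k = 14 = 14 (first disjunct)  ✓

Constraint 4 is violated.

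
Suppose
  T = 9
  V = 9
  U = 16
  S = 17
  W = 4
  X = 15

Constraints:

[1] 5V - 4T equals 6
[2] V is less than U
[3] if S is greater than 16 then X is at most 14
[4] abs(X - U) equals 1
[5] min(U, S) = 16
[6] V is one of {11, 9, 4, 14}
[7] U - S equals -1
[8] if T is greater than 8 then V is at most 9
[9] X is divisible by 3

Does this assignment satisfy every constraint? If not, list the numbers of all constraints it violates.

The assignment fails constraints 1 and 3.

[1] 5V - 4T = 5(9) - 4(9) = 9, not 6 — does not hold.
[2] V = 9, U = 16; 9 < 16 — holds.
[3] S = 17 > 16, so we need X ≤ 14; but X = 15 > 14 — does not hold.
[4] abs(15 - 16) = 1 — holds.
[5] min(16, 17) = 16 — holds.
[6] V = 9 is in {11, 9, 4, 14} — holds.
[7] U - S = 16 - 17 = -1 — holds.
[8] T = 9 > 8, so we need V ≤ 9; V = 9 ≤ 9 — holds.
[9] 15 / 3 = 5, so 3 divides 15 — holds.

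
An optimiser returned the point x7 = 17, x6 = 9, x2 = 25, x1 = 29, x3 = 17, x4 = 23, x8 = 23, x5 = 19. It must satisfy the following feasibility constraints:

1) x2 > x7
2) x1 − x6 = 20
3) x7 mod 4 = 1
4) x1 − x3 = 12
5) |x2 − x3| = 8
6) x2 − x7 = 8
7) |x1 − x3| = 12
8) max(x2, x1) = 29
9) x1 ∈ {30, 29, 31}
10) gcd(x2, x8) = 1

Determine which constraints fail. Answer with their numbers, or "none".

All constraints are satisfied.

1) x2 = 25, x7 = 17; 25 > 17  yes
2) x1 − x6 = 29 − 9 = 20  yes
3) 17 mod 4 = 1  yes
4) x1 − x3 = 29 − 17 = 12  yes
5) |25 − 17| = 8  yes
6) x2 − x7 = 25 − 17 = 8  yes
7) |29 − 17| = 12  yes
8) max(25, 29) = 29  yes
9) x1 = 29 is in {30, 29, 31}  yes
10) gcd(25, 23) = 1  yes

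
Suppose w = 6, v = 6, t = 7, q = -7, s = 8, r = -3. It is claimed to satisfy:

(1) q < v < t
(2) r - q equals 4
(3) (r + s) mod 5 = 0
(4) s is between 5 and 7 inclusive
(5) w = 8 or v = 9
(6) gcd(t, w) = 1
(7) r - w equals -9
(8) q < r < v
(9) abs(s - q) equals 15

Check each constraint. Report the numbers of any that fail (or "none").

No — constraints 4, 5 are not satisfied.

(1) values -7 < 6 < 7 — satisfied.
(2) r - q = -3 - (-7) = 4 — satisfied.
(3) r + s = 5; 5 mod 5 = 0 — satisfied.
(4) s = 8 is outside [5, 7] — violated.
(5) w = 6 ≠ 8 and v = 6 ≠ 9; both disjuncts false — violated.
(6) gcd(7, 6) = 1 — satisfied.
(7) r - w = -3 - 6 = -9 — satisfied.
(8) values -7 < -3 < 6 — satisfied.
(9) abs(8 - (-7)) = 15 — satisfied.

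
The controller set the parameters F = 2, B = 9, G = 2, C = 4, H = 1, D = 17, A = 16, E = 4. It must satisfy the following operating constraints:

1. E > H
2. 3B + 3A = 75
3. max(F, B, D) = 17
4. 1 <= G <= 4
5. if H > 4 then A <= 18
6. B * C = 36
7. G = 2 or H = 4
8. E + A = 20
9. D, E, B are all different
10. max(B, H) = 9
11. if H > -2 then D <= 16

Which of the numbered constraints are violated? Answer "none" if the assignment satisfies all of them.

1. E = 4, H = 1; 4 > 1 — holds.
2. 3B + 3A = 3(9) + 3(16) = 75 — holds.
3. max(2, 9, 17) = 17 — holds.
4. G = 2 lies in [1, 4] — holds.
5. H = 1, not > 4; antecedent false, conditional vacuously true — holds.
6. B * C = 9 * 4 = 36 — holds.
7. G = 2 = 2 (first disjunct) — holds.
8. E + A = 4 + 16 = 20 — holds.
9. values 17, 4, 9 are pairwise distinct — holds.
10. max(9, 1) = 9 — holds.
11. H = 1 > -2, so we need D ≤ 16; but D = 17 > 16 — fails.

Constraint 11 does not hold.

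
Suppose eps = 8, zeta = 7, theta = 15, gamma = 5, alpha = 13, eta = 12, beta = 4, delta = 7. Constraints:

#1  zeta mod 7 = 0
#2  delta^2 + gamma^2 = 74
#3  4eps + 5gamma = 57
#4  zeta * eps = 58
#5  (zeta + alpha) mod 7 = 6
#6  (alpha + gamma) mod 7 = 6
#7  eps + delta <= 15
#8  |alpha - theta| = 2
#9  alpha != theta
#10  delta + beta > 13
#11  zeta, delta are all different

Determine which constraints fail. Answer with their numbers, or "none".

#1 7 mod 7 = 0 — satisfied.
#2 delta^2 + gamma^2 = 7^2 + 5^2 = 49 + 25 = 74 — satisfied.
#3 4eps + 5gamma = 4(8) + 5(5) = 57 — satisfied.
#4 zeta * eps = 7 * 8 = 56, not 58 — violated.
#5 zeta + alpha = 20; 20 mod 7 = 6 — satisfied.
#6 alpha + gamma = 18; 18 mod 7 = 4, not 6 — violated.
#7 eps + delta = 8 + 7 = 15; 15 ≤ 15 — satisfied.
#8 |13 - 15| = 2 — satisfied.
#9 alpha = 13, theta = 15; distinct — satisfied.
#10 delta + beta = 7 + 4 = 11; 11 ≤ 13, bound 13 not met — violated.
#11 zeta = delta = 7, not all different — violated.

Constraints 4, 6, 10, and 11 do not hold.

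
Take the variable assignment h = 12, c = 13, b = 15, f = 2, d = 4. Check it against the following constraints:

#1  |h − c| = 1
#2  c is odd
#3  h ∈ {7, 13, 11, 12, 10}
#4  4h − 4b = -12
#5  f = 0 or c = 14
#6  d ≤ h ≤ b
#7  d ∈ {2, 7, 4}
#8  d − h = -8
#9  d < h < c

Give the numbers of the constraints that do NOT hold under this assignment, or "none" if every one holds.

Constraint 5 does not hold.

#1 |12 − 13| = 1  OK
#2 c = 13 is odd  OK
#3 h = 12 is in {7, 13, 11, 12, 10}  OK
#4 4h − 4b = 4(12) − 4(15) = -12  OK
#5 f = 2 ≠ 0 and c = 13 ≠ 14; both disjuncts false  FAIL
#6 values 4 ≤ 12 ≤ 15  OK
#7 d = 4 is in {2, 7, 4}  OK
#8 d − h = 4 − 12 = -8  OK
#9 values 4 < 12 < 13  OK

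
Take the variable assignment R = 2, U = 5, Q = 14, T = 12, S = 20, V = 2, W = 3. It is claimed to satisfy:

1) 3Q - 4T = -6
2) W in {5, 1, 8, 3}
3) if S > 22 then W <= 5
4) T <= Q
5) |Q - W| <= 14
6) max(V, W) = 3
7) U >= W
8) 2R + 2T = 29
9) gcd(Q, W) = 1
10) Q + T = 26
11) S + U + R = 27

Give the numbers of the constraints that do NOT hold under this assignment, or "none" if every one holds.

1) 3Q - 4T = 3(14) - 4(12) = -6 — satisfied.
2) W = 3 is in {5, 1, 8, 3} — satisfied.
3) S = 20, not > 22; antecedent false, conditional vacuously true — satisfied.
4) T = 12, Q = 14; 12 ≤ 14 — satisfied.
5) |14 - 3| = 11; 11 ≤ 14 — satisfied.
6) max(2, 3) = 3 — satisfied.
7) U = 5, W = 3; 5 ≥ 3 — satisfied.
8) 2R + 2T = 2(2) + 2(12) = 28, not 29 — violated.
9) gcd(14, 3) = 1 — satisfied.
10) Q + T = 14 + 12 = 26 — satisfied.
11) S + U + R = 20 + 5 + 2 = 27 — satisfied.

Constraint 8 does not hold.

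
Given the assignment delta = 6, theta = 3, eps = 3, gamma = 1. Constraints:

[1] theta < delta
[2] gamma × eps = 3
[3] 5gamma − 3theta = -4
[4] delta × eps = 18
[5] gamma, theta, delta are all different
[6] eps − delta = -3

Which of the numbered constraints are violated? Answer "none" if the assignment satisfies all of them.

[1] theta = 3, delta = 6; 3 < 6 — holds.
[2] gamma × eps = 1 × 3 = 3 — holds.
[3] 5gamma − 3theta = 5(1) − 3(3) = -4 — holds.
[4] delta × eps = 6 × 3 = 18 — holds.
[5] values 1, 3, 6 are pairwise distinct — holds.
[6] eps − delta = 3 − 6 = -3 — holds.

None — every constraint holds.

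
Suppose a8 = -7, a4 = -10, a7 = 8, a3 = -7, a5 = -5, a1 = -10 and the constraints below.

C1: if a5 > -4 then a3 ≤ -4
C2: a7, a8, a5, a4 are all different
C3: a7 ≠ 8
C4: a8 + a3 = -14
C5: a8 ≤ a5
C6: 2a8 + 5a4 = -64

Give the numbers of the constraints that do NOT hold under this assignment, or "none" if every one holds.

Constraint 3 does not hold.

C1: a5 = -5, not > -4; antecedent false, conditional vacuously true  true
C2: values 8, -7, -5, -10 are pairwise distinct  true
C3: a7 = 8, but 8 is required to differ  false
C4: a8 + a3 = -7 + (-7) = -14  true
C5: a8 = -7, a5 = -5; -7 ≤ -5  true
C6: 2a8 + 5a4 = 2(-7) + 5(-10) = -64  true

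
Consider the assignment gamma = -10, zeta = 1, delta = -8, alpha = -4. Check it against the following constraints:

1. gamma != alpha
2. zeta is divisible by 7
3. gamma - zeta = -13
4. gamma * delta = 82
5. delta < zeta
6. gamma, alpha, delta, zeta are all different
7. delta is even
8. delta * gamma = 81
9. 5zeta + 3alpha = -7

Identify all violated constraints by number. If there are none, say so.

1. gamma = -10, alpha = -4; distinct — holds.
2. 1 = 7*0 + 1, so 7 does not divide 1 — fails.
3. gamma - zeta = -10 - 1 = -11, not -13 — fails.
4. gamma * delta = -10 * (-8) = 80, not 82 — fails.
5. delta = -8, zeta = 1; -8 < 1 — holds.
6. values -10, -4, -8, 1 are pairwise distinct — holds.
7. delta = -8 is even — holds.
8. delta * gamma = -8 * (-10) = 80, not 81 — fails.
9. 5zeta + 3alpha = 5(1) + 3(-4) = -7 — holds.

Violated: 2, 3, 4, and 8.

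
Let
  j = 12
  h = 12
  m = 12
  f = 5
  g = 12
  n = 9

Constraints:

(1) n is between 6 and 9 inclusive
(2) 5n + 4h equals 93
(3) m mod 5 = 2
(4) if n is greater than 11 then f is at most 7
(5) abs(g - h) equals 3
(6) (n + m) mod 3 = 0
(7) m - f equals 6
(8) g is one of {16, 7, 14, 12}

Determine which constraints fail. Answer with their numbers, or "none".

Constraints 5, 7 are violated.

(1) n = 9 lies in [6, 9] — holds.
(2) 5n + 4h = 5(9) + 4(12) = 93 — holds.
(3) 12 mod 5 = 2 — holds.
(4) n = 9, not > 11; antecedent false, conditional vacuously true — holds.
(5) abs(12 - 12) = 0, not 3 — fails.
(6) n + m = 21; 21 mod 3 = 0 — holds.
(7) m - f = 12 - 5 = 7, not 6 — fails.
(8) g = 12 is in {16, 7, 14, 12} — holds.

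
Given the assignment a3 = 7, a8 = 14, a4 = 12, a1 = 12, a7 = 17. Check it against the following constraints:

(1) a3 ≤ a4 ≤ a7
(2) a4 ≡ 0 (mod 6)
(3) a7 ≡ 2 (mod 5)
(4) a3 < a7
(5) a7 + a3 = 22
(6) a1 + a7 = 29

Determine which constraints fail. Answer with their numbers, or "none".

(1) values 7 ≤ 12 ≤ 17 — holds.
(2) 12 mod 6 = 0 — holds.
(3) 17 mod 5 = 2 — holds.
(4) a3 = 7, a7 = 17; 7 < 17 — holds.
(5) a7 + a3 = 17 + 7 = 24, not 22 — does not hold.
(6) a1 + a7 = 12 + 17 = 29 — holds.

No — constraint 5 is not satisfied.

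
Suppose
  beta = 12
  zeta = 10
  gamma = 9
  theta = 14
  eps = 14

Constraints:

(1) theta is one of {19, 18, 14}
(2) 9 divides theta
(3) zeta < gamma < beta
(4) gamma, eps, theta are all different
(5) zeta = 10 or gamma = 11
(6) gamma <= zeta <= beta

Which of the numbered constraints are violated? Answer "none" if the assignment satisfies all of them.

(1) theta = 14 is in {19, 18, 14} — holds.
(2) 14 = 9*1 + 5, so 9 does not divide 14 — does not hold.
(3) values 10, 9, 12; zeta = 10 is not < gamma = 9 — does not hold.
(4) eps = theta = 14, not all different — does not hold.
(5) zeta = 10 = 10 (first disjunct) — holds.
(6) values 9 <= 10 <= 12 — holds.

Violated: 2, 3, and 4.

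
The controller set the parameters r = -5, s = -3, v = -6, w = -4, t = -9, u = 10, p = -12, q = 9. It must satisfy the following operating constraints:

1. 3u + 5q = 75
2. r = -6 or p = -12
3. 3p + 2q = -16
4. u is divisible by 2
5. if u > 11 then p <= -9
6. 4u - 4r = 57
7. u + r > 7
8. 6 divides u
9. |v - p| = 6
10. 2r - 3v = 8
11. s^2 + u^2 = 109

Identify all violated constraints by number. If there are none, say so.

1. 3u + 5q = 3(10) + 5(9) = 75  OK
2. r = -5 ≠ -6, but p = -12 = -12 (second disjunct)  OK
3. 3p + 2q = 3(-12) + 2(9) = -18, not -16  FAIL
4. 10 / 2 = 5, so 2 divides 10  OK
5. u = 10, not > 11; antecedent false, conditional vacuously true  OK
6. 4u - 4r = 4(10) - 4(-5) = 60, not 57  FAIL
7. u + r = 10 + (-5) = 5; 5 ≤ 7, bound 7 not met  FAIL
8. 10 = 6*1 + 4, so 6 does not divide 10  FAIL
9. |-6 - (-12)| = 6  OK
10. 2r - 3v = 2(-5) - 3(-6) = 8  OK
11. s^2 + u^2 = (-3)^2 + 10^2 = 9 + 100 = 109  OK

No — constraints 3, 6, 7, and 8 are not satisfied.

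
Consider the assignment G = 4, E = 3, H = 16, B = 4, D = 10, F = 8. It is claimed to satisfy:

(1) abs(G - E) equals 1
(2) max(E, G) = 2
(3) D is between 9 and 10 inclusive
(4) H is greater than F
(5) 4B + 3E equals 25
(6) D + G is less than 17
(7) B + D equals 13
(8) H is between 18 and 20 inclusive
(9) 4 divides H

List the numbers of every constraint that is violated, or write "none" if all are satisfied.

No — constraints 2, 7, and 8 are not satisfied.

(1) abs(4 - 3) = 1  ✓
(2) max(3, 4) = 4, not 2  ✗
(3) D = 10 lies in [9, 10]  ✓
(4) H = 16, F = 8; 16 > 8  ✓
(5) 4B + 3E = 4(4) + 3(3) = 25  ✓
(6) D + G = 10 + 4 = 14; 14 < 17  ✓
(7) B + D = 4 + 10 = 14, not 13  ✗
(8) H = 16 is outside [18, 20]  ✗
(9) 16 / 4 = 4, so 4 divides 16  ✓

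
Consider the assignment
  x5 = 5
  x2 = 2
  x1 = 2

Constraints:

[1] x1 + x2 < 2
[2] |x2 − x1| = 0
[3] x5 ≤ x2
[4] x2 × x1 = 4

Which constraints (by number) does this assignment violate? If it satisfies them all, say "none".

Constraints 1, 3 do not hold.

[1] x1 + x2 = 2 + 2 = 4; 4 ≥ 2, bound 2 not met — violated.
[2] |2 − 2| = 0 — OK.
[3] x5 = 5, x2 = 2; 5 > 2 (want ≤) — violated.
[4] x2 × x1 = 2 × 2 = 4 — OK.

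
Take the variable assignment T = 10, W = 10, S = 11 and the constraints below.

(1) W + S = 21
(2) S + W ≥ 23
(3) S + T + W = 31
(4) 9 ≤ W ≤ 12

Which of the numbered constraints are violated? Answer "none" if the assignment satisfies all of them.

Constraint 2 is violated.

(1) W + S = 10 + 11 = 21 — satisfied.
(2) S + W = 11 + 10 = 21; 21 < 23, bound 23 not met — violated.
(3) S + T + W = 11 + 10 + 10 = 31 — satisfied.
(4) W = 10 lies in [9, 12] — satisfied.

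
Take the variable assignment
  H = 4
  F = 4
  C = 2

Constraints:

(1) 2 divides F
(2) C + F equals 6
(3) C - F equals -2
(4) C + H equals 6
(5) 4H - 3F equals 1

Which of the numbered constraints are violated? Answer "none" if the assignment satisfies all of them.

The assignment fails constraint 5.

(1) 4 / 2 = 2, so 2 divides 4  true
(2) C + F = 2 + 4 = 6  true
(3) C - F = 2 - 4 = -2  true
(4) C + H = 2 + 4 = 6  true
(5) 4H - 3F = 4(4) - 3(4) = 4, not 1  false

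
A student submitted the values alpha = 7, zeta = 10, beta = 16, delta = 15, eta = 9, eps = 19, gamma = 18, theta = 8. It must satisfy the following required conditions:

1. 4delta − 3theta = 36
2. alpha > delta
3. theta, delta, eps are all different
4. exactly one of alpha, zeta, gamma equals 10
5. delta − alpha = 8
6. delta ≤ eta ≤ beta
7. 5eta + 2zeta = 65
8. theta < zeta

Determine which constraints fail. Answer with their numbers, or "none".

Violated: 2, 6.

1. 4delta − 3theta = 4(15) − 3(8) = 36  holds
2. alpha = 7, delta = 15; 7 ≤ 15 (want >)  fails
3. values 8, 15, 19 are pairwise distinct  holds
4. alpha=7, zeta=10, gamma=18; 1 of them equals 10  holds
5. delta − alpha = 15 − 7 = 8  holds
6. values 15, 9, 16; delta = 15 is not ≤ eta = 9  fails
7. 5eta + 2zeta = 5(9) + 2(10) = 65  holds
8. theta = 8, zeta = 10; 8 < 10  holds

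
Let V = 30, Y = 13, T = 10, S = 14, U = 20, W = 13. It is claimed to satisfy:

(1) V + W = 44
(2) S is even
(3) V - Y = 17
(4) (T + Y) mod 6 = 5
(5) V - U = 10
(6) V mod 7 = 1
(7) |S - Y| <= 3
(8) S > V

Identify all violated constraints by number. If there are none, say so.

(1) V + W = 30 + 13 = 43, not 44 — violated.
(2) S = 14 is even — OK.
(3) V - Y = 30 - 13 = 17 — OK.
(4) T + Y = 23; 23 mod 6 = 5 — OK.
(5) V - U = 30 - 20 = 10 — OK.
(6) 30 mod 7 = 2, not 1 — violated.
(7) |14 - 13| = 1; 1 ≤ 3 — OK.
(8) S = 14, V = 30; 14 ≤ 30 (want >) — violated.

The assignment fails constraints 1, 6, and 8.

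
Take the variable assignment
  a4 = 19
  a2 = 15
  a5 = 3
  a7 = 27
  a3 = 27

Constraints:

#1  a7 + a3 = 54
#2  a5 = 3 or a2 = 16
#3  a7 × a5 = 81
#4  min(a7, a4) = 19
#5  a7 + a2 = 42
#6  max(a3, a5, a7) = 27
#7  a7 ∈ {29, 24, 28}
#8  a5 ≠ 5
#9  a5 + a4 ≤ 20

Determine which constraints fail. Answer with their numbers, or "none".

Constraints 7 and 9 do not hold.

#1 a7 + a3 = 27 + 27 = 54 — OK.
#2 a5 = 3 = 3 (first disjunct) — OK.
#3 a7 × a5 = 27 × 3 = 81 — OK.
#4 min(27, 19) = 19 — OK.
#5 a7 + a2 = 27 + 15 = 42 — OK.
#6 max(27, 3, 27) = 27 — OK.
#7 a7 = 27 is not in {29, 24, 28} — violated.
#8 a5 = 3, and 3 ≠ 5 — OK.
#9 a5 + a4 = 3 + 19 = 22; 22 > 20, bound 20 not met — violated.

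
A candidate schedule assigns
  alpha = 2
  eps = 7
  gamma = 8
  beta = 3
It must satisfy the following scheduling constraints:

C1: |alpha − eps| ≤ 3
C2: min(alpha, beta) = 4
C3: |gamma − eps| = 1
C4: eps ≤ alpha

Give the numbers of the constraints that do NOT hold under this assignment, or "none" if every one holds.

Constraints 1, 2, and 4 are violated.

C1: |2 − 7| = 5; 5 > 3, exceeds bound 3 — does not hold.
C2: min(2, 3) = 2, not 4 — does not hold.
C3: |8 − 7| = 1 — holds.
C4: eps = 7, alpha = 2; 7 > 2 (want ≤) — does not hold.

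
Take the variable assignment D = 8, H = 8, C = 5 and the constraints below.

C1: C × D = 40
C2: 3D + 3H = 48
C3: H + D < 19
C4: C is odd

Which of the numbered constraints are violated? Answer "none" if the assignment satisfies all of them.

C1: C × D = 5 × 8 = 40  ✔
C2: 3D + 3H = 3(8) + 3(8) = 48  ✔
C3: H + D = 8 + 8 = 16; 16 < 19  ✔
C4: C = 5 is odd  ✔

No violations.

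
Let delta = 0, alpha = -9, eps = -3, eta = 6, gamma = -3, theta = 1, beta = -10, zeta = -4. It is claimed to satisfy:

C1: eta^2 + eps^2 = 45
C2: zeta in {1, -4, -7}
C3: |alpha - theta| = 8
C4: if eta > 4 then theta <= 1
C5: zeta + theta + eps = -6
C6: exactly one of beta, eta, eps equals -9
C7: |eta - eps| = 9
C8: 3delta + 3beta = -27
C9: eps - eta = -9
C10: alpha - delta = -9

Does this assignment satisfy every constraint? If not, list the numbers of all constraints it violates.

The assignment fails constraints 3, 6, and 8.

C1: eta^2 + eps^2 = 6^2 + (-3)^2 = 36 + 9 = 45 — OK.
C2: zeta = -4 is in {1, -4, -7} — OK.
C3: |-9 - 1| = 10, not 8 — violated.
C4: eta = 6 > 4, so we need theta ≤ 1; theta = 1 ≤ 1 — OK.
C5: zeta + theta + eps = -4 + 1 + (-3) = -6 — OK.
C6: beta=-10, eta=6, eps=-3; 0 of them equal -9, not exactly one — violated.
C7: |6 - (-3)| = 9 — OK.
C8: 3delta + 3beta = 3(0) + 3(-10) = -30, not -27 — violated.
C9: eps - eta = -3 - 6 = -9 — OK.
C10: alpha - delta = -9 - 0 = -9 — OK.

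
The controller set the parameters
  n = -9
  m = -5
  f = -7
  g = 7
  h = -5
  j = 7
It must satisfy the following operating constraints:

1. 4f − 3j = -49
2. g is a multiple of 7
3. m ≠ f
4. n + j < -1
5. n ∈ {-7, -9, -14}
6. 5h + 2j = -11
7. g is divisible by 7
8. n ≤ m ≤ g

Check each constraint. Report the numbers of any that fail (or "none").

1. 4f − 3j = 4(-7) − 3(7) = -49  ✓
2. 7 / 7 = 1, so 7 divides 7  ✓
3. m = -5, f = -7; distinct  ✓
4. n + j = -9 + 7 = -2; -2 < -1  ✓
5. n = -9 is in {-7, -9, -14}  ✓
6. 5h + 2j = 5(-5) + 2(7) = -11  ✓
7. 7 / 7 = 1, so 7 divides 7  ✓
8. values -9 ≤ -5 ≤ 7  ✓

Yes — all constraints hold.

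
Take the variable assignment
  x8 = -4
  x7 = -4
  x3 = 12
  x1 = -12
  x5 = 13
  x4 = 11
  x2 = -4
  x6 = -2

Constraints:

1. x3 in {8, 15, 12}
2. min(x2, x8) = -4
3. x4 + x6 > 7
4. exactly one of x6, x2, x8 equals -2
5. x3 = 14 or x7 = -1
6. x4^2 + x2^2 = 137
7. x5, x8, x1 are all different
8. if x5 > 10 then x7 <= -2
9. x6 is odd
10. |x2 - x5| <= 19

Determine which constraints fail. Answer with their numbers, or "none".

1. x3 = 12 is in {8, 15, 12}  true
2. min(-4, -4) = -4  true
3. x4 + x6 = 11 + (-2) = 9; 9 > 7  true
4. x6=-2, x2=-4, x8=-4; 1 of them equals -2  true
5. x3 = 12 ≠ 14 and x7 = -4 ≠ -1; both disjuncts false  false
6. x4^2 + x2^2 = 11^2 + (-4)^2 = 121 + 16 = 137  true
7. values 13, -4, -12 are pairwise distinct  true
8. x5 = 13 > 10, so we need x7 ≤ -2; x7 = -4 ≤ -2  true
9. x6 = -2 is even  false
10. |-4 - 13| = 17; 17 ≤ 19  true

Constraints 5 and 9 are violated.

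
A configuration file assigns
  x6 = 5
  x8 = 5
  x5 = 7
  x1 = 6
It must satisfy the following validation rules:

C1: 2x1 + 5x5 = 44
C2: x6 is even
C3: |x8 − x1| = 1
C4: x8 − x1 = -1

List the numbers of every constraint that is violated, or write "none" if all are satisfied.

Constraints 1 and 2 are violated.

C1: 2x1 + 5x5 = 2(6) + 5(7) = 47, not 44  ✗
C2: x6 = 5 is odd  ✗
C3: |5 − 6| = 1  ✓
C4: x8 − x1 = 5 − 6 = -1  ✓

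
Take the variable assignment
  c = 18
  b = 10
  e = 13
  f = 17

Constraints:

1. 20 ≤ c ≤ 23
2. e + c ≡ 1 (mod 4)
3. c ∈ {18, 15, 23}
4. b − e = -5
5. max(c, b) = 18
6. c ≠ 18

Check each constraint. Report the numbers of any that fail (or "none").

The assignment fails constraints 1, 2, 4, 6.

1. c = 18 is outside [20, 23] — violated.
2. e + c = 31; 31 mod 4 = 3, not 1 — violated.
3. c = 18 is in {18, 15, 23} — satisfied.
4. b − e = 10 − 13 = -3, not -5 — violated.
5. max(18, 10) = 18 — satisfied.
6. c = 18, but 18 is required to differ — violated.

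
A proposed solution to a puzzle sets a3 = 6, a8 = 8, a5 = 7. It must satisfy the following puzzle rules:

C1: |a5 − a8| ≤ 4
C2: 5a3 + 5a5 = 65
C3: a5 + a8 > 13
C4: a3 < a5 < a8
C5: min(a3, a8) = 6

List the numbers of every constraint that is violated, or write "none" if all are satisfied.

No violations.

C1: |7 − 8| = 1; 1 ≤ 4 — holds.
C2: 5a3 + 5a5 = 5(6) + 5(7) = 65 — holds.
C3: a5 + a8 = 7 + 8 = 15; 15 > 13 — holds.
C4: values 6 < 7 < 8 — holds.
C5: min(6, 8) = 6 — holds.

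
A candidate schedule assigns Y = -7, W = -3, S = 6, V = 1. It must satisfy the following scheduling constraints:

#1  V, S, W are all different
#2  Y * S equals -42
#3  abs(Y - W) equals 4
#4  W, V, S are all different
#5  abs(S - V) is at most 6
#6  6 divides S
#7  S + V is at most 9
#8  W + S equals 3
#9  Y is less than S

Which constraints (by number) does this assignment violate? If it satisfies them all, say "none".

#1 values 1, 6, -3 are pairwise distinct — satisfied.
#2 Y * S = -7 * 6 = -42 — satisfied.
#3 abs(-7 - (-3)) = 4 — satisfied.
#4 values -3, 1, 6 are pairwise distinct — satisfied.
#5 abs(6 - 1) = 5; 5 ≤ 6 — satisfied.
#6 6 / 6 = 1, so 6 divides 6 — satisfied.
#7 S + V = 6 + 1 = 7; 7 ≤ 9 — satisfied.
#8 W + S = -3 + 6 = 3 — satisfied.
#9 Y = -7, S = 6; -7 < 6 — satisfied.

All constraints are satisfied.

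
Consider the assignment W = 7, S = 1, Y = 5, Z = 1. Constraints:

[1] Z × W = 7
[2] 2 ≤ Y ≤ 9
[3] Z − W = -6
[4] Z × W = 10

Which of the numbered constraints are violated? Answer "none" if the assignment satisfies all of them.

Violated: 4.

[1] Z × W = 1 × 7 = 7 — satisfied.
[2] Y = 5 lies in [2, 9] — satisfied.
[3] Z − W = 1 − 7 = -6 — satisfied.
[4] Z × W = 1 × 7 = 7, not 10 — violated.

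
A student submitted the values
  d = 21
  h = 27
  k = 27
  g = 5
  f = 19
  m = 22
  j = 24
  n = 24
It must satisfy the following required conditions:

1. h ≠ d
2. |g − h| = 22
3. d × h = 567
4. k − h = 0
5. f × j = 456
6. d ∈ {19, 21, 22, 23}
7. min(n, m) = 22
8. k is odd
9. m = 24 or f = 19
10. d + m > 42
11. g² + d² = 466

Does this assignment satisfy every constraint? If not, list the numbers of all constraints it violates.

1. h = 27, d = 21; distinct  ✔
2. |5 − 27| = 22  ✔
3. d × h = 21 × 27 = 567  ✔
4. k − h = 27 − 27 = 0  ✔
5. f × j = 19 × 24 = 456  ✔
6. d = 21 is in {19, 21, 22, 23}  ✔
7. min(24, 22) = 22  ✔
8. k = 27 is odd  ✔
9. m = 22 ≠ 24, but f = 19 = 19 (second disjunct)  ✔
10. d + m = 21 + 22 = 43; 43 > 42  ✔
11. g² + d² = 5² + 21² = 25 + 441 = 466  ✔

Yes — all constraints hold.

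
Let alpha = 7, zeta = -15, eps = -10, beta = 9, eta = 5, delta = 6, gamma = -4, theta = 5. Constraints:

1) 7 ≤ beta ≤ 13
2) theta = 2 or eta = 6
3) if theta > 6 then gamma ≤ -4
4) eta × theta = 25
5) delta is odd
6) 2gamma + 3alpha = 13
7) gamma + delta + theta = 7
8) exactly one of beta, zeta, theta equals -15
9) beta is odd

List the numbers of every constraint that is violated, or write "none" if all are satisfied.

1) beta = 9 lies in [7, 13]  true
2) theta = 5 ≠ 2 and eta = 5 ≠ 6; both disjuncts false  false
3) theta = 5, not > 6; antecedent false, conditional vacuously true  true
4) eta × theta = 5 × 5 = 25  true
5) delta = 6 is even  false
6) 2gamma + 3alpha = 2(-4) + 3(7) = 13  true
7) gamma + delta + theta = -4 + 6 + 5 = 7  true
8) beta=9, zeta=-15, theta=5; 1 of them equals -15  true
9) beta = 9 is odd  true

The assignment fails constraints 2, 5.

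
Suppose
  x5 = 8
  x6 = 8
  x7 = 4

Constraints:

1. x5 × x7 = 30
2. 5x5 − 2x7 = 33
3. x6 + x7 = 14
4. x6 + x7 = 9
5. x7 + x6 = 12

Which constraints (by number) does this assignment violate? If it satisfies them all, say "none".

No — constraints 1, 2, 3, and 4 are not satisfied.

1. x5 × x7 = 8 × 4 = 32, not 30 — violated.
2. 5x5 − 2x7 = 5(8) − 2(4) = 32, not 33 — violated.
3. x6 + x7 = 8 + 4 = 12, not 14 — violated.
4. x6 + x7 = 8 + 4 = 12, not 9 — violated.
5. x7 + x6 = 4 + 8 = 12 — OK.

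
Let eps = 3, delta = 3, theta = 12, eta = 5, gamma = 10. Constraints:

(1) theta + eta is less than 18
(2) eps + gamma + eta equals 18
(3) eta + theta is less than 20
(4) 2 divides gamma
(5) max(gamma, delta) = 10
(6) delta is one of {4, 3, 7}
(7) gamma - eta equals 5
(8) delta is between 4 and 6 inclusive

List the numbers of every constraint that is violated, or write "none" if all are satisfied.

Constraint 8 does not hold.

(1) theta + eta = 12 + 5 = 17; 17 < 18  true
(2) eps + gamma + eta = 3 + 10 + 5 = 18  true
(3) eta + theta = 5 + 12 = 17; 17 < 20  true
(4) 10 / 2 = 5, so 2 divides 10  true
(5) max(10, 3) = 10  true
(6) delta = 3 is in {4, 3, 7}  true
(7) gamma - eta = 10 - 5 = 5  true
(8) delta = 3 is outside [4, 6]  false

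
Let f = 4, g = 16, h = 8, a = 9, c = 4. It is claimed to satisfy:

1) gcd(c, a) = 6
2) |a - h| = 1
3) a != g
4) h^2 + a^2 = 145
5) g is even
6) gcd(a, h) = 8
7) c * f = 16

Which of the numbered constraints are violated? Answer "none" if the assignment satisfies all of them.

1) gcd(4, 9) = 1, not 6  fails
2) |9 - 8| = 1  holds
3) a = 9, g = 16; distinct  holds
4) h^2 + a^2 = 8^2 + 9^2 = 64 + 81 = 145  holds
5) g = 16 is even  holds
6) gcd(9, 8) = 1, not 8  fails
7) c * f = 4 * 4 = 16  holds

Constraints 1 and 6 are violated.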